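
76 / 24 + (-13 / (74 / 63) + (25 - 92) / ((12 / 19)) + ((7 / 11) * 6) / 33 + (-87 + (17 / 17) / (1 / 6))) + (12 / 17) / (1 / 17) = -9824429 / 53724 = -182.87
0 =0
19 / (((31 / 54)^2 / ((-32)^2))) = 56733696 / 961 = 59036.10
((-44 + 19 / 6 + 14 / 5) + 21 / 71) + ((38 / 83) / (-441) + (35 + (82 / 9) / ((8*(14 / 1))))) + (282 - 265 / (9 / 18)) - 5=-8858738383 / 34650840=-255.66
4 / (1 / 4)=16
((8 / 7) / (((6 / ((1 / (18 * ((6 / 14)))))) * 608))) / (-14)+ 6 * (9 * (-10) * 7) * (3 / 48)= -81443881 / 344736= -236.25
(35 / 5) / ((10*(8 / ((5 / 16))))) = 7 / 256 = 0.03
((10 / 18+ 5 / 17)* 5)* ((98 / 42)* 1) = 4550 / 459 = 9.91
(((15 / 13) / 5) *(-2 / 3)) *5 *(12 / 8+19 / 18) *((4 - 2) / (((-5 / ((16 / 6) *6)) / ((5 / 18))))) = 3680 / 1053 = 3.49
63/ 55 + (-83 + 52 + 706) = 37188/ 55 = 676.15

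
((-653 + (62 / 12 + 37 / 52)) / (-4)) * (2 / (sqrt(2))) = 100951 * sqrt(2) / 624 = 228.79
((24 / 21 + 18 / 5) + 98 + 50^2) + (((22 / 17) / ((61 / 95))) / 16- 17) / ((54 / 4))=10197488071 / 3919860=2601.49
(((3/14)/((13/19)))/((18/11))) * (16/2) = 418/273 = 1.53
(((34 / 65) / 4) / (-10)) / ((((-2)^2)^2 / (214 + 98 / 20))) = -37213 / 208000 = -0.18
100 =100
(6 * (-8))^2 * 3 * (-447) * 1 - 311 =-3089975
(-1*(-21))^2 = 441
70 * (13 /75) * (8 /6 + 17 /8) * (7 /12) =52871 /2160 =24.48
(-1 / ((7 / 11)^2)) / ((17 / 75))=-9075 / 833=-10.89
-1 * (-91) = 91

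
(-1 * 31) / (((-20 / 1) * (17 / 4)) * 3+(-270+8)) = 31 / 517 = 0.06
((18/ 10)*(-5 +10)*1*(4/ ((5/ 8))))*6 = 1728/ 5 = 345.60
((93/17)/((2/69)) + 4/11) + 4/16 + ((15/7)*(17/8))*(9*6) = 1139463/2618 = 435.24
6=6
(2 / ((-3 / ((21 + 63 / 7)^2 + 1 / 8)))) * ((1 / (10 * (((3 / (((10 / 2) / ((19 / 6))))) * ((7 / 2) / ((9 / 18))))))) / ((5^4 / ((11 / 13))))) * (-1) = 4169 / 682500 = 0.01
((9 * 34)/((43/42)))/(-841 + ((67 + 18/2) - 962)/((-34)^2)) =-7428456/20921263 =-0.36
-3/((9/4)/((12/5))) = -16/5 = -3.20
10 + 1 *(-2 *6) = -2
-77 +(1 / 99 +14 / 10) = -37417 / 495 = -75.59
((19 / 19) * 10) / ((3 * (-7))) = -0.48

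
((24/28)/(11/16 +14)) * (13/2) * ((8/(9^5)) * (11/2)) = 9152/32378535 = 0.00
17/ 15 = 1.13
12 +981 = 993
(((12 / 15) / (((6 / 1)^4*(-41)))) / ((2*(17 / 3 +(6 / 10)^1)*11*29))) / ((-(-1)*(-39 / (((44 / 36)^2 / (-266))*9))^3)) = -161051 / 19648514362842808200576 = -0.00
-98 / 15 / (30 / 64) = -3136 / 225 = -13.94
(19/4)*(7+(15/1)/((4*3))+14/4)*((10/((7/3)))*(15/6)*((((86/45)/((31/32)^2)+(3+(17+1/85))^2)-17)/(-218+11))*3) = -192074447531/57489903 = -3341.01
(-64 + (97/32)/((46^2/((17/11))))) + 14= -37239951/744832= -50.00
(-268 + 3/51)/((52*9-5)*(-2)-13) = 4555/15963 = 0.29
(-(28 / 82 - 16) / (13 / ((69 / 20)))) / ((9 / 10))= 2461 / 533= 4.62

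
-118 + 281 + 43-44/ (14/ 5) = 1332/ 7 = 190.29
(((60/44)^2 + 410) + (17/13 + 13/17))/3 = 3689651/26741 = 137.98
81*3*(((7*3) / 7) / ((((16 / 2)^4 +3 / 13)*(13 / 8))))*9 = 52488 / 53251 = 0.99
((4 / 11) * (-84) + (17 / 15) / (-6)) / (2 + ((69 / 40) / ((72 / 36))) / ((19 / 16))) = -578113 / 51282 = -11.27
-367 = -367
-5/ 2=-2.50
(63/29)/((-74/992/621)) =-19405008/1073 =-18084.82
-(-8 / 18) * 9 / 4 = 1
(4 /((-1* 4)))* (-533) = 533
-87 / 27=-29 / 9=-3.22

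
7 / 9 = 0.78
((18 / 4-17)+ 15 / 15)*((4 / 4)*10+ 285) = -6785 / 2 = -3392.50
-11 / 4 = -2.75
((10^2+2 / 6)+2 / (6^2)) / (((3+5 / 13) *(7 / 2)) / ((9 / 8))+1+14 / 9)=23491 / 3062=7.67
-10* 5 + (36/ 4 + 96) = 55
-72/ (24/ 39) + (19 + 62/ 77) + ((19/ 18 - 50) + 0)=-202549/ 1386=-146.14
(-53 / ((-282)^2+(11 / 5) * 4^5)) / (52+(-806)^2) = -265 / 265647028192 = -0.00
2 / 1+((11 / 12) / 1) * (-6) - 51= -109 / 2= -54.50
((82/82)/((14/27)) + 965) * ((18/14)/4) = 121833/392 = 310.80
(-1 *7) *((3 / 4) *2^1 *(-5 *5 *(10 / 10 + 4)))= 2625 / 2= 1312.50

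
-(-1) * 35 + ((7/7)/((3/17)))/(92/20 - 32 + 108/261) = 34.79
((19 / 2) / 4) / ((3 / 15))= 95 / 8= 11.88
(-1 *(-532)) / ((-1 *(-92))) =133 / 23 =5.78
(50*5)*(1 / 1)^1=250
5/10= 1/2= 0.50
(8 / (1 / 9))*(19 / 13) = 1368 / 13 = 105.23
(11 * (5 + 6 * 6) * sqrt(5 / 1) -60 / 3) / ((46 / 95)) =-950 / 23 + 42845 * sqrt(5) / 46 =2041.40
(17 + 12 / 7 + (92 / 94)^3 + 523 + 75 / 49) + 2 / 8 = 11078822931 / 20349308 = 544.43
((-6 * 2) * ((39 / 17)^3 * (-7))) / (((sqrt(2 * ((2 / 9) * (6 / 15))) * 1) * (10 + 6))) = 3737097 * sqrt(10) / 78608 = 150.34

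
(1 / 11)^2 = 1 / 121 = 0.01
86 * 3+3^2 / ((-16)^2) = 66057 / 256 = 258.04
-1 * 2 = -2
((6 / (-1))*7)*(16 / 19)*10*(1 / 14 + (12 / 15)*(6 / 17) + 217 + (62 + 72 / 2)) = -36026016 / 323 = -111535.65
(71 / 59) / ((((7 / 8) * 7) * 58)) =0.00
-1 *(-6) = 6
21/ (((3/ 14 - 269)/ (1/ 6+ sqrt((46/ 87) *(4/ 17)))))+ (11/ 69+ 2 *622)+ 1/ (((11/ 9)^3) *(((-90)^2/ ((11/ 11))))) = 1244.12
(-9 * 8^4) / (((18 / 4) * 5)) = -8192 / 5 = -1638.40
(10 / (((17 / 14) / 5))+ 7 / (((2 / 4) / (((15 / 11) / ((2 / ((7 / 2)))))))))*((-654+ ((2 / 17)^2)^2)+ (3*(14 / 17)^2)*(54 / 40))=-48574.08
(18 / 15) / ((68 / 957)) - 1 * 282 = -45069 / 170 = -265.11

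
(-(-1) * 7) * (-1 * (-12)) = 84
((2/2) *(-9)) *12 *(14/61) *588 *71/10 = -31561488/305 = -103480.29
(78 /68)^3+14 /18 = 808999 /353736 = 2.29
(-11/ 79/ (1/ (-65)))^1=715/ 79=9.05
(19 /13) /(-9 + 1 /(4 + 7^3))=-0.16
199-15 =184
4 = 4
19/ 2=9.50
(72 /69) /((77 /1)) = 24 /1771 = 0.01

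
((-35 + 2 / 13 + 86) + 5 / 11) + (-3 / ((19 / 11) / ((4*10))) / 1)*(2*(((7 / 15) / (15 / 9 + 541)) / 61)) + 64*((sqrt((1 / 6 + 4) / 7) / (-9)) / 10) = 316464528 / 6132269 -16*sqrt(42) / 189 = 51.06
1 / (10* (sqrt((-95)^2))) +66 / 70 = 6277 / 6650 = 0.94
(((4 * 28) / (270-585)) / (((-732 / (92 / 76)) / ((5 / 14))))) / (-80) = -23 / 8762040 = -0.00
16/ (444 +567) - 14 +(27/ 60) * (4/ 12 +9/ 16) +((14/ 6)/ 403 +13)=-75001463/ 130378560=-0.58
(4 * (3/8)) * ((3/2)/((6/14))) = 21/4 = 5.25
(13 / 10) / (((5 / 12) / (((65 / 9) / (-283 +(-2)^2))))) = -338 / 4185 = -0.08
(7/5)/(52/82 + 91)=287/18785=0.02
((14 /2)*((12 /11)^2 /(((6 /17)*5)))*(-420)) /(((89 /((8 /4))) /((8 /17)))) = -20.97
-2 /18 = -1 /9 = -0.11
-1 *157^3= -3869893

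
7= 7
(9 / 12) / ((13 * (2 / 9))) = 27 / 104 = 0.26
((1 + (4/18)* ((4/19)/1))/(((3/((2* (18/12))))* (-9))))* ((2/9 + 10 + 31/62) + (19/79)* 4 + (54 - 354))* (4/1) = 146774630/1094229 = 134.14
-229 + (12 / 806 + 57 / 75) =-2299368 / 10075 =-228.23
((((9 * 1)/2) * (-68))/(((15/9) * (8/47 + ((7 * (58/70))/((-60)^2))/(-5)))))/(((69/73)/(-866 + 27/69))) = 376239246732000/380158973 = 989689.24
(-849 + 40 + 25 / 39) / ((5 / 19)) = -598994 / 195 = -3071.76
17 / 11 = 1.55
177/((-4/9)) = -398.25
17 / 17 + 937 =938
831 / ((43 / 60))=49860 / 43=1159.53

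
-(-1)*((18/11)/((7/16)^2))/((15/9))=13824/2695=5.13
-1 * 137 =-137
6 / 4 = 3 / 2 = 1.50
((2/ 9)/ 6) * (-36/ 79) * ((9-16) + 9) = -8/ 237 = -0.03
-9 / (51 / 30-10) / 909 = 10 / 8383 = 0.00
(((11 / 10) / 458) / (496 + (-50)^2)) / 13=11 / 178381840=0.00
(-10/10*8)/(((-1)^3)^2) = -8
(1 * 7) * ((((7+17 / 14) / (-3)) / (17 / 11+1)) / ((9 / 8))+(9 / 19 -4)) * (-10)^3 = 31377.33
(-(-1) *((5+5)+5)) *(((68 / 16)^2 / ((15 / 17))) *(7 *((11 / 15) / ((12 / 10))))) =378301 / 288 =1313.55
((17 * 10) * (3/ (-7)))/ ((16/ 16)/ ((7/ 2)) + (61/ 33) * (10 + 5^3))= -5610/ 19237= -0.29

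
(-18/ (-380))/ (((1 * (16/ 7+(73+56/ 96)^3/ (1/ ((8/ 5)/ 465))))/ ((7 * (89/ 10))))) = 197108478/ 91718565271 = 0.00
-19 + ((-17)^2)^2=83502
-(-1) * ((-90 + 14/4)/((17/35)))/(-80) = 1211/544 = 2.23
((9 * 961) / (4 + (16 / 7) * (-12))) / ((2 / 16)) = -121086 / 41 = -2953.32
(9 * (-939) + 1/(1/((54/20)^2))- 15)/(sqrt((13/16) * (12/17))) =-21689 * sqrt(663)/50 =-11169.31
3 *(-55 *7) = -1155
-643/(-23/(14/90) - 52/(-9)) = 40509/8951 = 4.53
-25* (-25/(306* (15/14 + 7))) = 4375/17289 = 0.25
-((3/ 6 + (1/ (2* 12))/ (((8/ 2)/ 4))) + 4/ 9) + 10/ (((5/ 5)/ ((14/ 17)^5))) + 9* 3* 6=16847635481/ 102229704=164.80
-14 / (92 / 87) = -609 / 46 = -13.24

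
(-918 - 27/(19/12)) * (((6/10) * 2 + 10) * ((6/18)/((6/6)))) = -331632/95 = -3490.86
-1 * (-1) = 1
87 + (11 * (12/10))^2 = 261.24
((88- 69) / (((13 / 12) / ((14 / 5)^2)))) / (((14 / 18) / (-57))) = -3274992 / 325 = -10076.90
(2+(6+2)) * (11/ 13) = 110/ 13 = 8.46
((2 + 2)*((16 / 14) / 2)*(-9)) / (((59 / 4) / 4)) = -2304 / 413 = -5.58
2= 2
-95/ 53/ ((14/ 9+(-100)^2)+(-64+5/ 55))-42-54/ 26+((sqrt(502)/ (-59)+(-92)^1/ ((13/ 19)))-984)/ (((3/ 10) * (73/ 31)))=-18582451589164/ 11419279989-310 * sqrt(502)/ 12921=-1627.83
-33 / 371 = -0.09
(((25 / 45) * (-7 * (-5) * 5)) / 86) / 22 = 875 / 17028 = 0.05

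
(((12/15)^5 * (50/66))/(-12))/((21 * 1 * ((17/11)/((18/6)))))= -256/133875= -0.00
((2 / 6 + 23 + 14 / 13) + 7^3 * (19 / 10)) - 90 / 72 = 526391 / 780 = 674.86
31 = 31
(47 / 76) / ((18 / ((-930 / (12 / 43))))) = -313255 / 2736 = -114.49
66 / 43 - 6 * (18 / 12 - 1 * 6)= 1227 / 43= 28.53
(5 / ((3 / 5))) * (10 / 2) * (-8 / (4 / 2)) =-500 / 3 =-166.67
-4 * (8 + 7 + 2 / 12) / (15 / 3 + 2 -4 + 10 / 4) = -364 / 33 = -11.03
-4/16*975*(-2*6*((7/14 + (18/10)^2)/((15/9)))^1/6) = 21879/20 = 1093.95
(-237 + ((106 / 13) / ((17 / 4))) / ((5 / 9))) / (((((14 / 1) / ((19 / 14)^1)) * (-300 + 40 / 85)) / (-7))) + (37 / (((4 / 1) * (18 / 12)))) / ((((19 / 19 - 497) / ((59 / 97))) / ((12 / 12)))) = -674661379 / 1257166560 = -0.54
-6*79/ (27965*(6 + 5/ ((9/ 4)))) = -2133/ 1034705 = -0.00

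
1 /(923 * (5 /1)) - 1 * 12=-55379 /4615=-12.00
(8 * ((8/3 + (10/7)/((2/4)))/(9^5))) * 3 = 928/413343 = 0.00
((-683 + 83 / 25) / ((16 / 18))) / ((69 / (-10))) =12744 / 115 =110.82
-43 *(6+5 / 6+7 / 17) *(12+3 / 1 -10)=-158885 / 102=-1557.70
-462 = -462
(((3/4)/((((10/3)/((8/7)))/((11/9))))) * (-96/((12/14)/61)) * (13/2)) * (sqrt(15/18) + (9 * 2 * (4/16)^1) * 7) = -2198196/5-34892 * sqrt(30)/15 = -452379.96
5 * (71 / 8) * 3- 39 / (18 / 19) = 2207 / 24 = 91.96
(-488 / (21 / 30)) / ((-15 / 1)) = 976 / 21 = 46.48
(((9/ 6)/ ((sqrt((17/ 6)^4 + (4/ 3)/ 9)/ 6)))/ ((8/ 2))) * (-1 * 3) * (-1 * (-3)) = -729 * sqrt(83713)/ 83713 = -2.52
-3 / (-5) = 0.60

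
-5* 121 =-605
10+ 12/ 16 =43/ 4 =10.75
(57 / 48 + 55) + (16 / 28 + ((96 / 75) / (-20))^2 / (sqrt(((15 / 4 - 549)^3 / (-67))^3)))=2195456*sqrt(146127) / 771078073991482828125 + 6357 / 112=56.76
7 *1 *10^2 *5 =3500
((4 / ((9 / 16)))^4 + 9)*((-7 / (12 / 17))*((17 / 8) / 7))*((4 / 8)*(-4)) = 4865680585 / 314928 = 15450.14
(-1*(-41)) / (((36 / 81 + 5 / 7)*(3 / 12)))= 10332 / 73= 141.53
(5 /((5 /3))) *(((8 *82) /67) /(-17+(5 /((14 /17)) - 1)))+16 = 151472 /11189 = 13.54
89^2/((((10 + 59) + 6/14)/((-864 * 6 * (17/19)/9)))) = -30163168/513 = -58797.60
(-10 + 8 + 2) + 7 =7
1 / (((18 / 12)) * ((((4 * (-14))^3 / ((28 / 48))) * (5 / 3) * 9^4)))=-1 / 4938071040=-0.00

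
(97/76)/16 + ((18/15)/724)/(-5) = 437101/5502400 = 0.08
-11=-11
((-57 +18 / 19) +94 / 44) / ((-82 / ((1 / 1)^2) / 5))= 112685 / 34276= 3.29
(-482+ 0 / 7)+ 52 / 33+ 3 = -15755 / 33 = -477.42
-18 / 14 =-9 / 7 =-1.29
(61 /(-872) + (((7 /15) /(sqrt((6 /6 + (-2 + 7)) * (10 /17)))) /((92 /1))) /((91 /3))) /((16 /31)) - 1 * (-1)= 31 * sqrt(255) /2870400 + 12061 /13952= 0.86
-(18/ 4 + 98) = -205/ 2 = -102.50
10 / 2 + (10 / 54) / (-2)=265 / 54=4.91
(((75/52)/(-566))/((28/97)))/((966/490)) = -12125/2707744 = -0.00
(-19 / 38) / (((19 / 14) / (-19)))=7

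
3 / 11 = 0.27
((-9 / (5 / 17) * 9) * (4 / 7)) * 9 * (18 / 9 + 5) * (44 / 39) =-727056 / 65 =-11185.48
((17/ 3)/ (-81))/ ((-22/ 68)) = 578/ 2673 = 0.22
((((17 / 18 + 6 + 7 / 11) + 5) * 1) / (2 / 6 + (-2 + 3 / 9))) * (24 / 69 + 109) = -1031.76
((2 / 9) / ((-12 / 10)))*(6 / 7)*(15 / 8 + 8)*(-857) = 338515 / 252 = 1343.31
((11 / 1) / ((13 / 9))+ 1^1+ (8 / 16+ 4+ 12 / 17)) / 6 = 6109 / 2652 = 2.30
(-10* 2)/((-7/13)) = 260/7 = 37.14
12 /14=6 /7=0.86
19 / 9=2.11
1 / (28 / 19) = 19 / 28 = 0.68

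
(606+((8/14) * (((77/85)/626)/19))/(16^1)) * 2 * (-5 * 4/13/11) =-2450639771/14457157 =-169.51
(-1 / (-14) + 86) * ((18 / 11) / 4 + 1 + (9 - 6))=116885 / 308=379.50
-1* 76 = -76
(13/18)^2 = 169/324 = 0.52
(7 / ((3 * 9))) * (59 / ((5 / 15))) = 413 / 9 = 45.89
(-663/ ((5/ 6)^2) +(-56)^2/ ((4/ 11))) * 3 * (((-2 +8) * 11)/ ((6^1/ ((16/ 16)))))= 253086.24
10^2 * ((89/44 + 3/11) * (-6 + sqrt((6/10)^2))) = -13635/11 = -1239.55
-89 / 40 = -2.22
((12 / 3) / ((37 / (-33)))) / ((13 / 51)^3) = -17509932 / 81289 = -215.40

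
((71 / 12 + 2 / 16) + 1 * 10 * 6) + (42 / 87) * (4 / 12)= 15359 / 232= 66.20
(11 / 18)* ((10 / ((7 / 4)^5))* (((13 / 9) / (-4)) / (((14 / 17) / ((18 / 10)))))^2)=8596016 / 37059435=0.23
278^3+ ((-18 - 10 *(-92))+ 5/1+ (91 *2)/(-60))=644575679/30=21485855.97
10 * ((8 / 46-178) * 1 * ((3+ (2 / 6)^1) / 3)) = -409000 / 207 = -1975.85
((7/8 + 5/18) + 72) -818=-53629/72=-744.85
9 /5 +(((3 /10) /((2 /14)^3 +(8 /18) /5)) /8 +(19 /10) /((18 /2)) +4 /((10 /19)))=2044477 /204048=10.02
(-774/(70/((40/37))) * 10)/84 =-2580/1813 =-1.42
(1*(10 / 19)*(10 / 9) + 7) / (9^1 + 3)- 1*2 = -2807 / 2052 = -1.37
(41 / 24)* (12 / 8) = 41 / 16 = 2.56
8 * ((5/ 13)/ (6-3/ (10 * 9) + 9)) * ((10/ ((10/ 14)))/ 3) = 0.96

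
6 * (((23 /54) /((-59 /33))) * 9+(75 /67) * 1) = -6.15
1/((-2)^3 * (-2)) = 1/16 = 0.06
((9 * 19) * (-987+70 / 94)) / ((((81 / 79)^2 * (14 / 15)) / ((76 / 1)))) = -13063105.35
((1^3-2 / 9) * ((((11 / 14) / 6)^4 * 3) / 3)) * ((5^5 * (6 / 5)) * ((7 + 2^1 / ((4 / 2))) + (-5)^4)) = 1930781875 / 3556224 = 542.93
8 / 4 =2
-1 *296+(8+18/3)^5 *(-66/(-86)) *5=88728232/43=2063447.26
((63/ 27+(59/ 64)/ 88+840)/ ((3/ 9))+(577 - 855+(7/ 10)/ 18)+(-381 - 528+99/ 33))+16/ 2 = 342415261/ 253440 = 1351.07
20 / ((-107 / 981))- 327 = -54609 / 107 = -510.36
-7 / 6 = -1.17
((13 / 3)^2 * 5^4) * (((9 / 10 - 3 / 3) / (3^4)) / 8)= -21125 / 11664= -1.81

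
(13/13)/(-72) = -1/72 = -0.01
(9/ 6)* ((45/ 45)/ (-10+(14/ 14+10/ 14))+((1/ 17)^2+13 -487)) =-23841459/ 33524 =-711.18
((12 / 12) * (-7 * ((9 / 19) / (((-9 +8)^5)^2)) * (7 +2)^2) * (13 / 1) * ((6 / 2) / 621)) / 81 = -91 / 437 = -0.21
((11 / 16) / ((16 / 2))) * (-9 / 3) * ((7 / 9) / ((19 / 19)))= -77 / 384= -0.20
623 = 623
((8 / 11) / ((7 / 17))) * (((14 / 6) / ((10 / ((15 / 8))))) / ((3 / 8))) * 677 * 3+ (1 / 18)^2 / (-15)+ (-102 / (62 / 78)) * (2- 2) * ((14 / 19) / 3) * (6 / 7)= 223734949 / 53460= 4185.09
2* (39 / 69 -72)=-142.87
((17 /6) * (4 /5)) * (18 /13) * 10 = 31.38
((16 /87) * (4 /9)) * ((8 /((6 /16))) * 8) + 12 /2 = 46862 /2349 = 19.95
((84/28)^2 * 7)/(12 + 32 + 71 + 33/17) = 153/284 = 0.54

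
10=10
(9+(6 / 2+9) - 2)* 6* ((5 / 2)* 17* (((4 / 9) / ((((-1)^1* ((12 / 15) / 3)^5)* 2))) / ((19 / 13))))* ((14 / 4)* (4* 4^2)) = -1957921875 / 16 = -122370117.19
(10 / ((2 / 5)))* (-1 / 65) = -5 / 13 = -0.38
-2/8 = -1/4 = -0.25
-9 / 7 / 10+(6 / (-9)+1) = 43 / 210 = 0.20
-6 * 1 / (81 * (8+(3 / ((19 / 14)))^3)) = -6859 / 1740960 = -0.00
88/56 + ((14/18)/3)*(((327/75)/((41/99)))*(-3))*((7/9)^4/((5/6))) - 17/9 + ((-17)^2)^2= 6552635788823/78458625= 83517.09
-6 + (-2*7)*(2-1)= -20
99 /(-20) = -99 /20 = -4.95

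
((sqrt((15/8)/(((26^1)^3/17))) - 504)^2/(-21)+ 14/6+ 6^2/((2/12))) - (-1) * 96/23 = -11871.45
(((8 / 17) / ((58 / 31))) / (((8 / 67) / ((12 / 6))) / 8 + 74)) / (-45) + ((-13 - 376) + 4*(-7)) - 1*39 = -456.00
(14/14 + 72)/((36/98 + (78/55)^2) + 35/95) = 205588075/7736329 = 26.57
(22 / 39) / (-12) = -11 / 234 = -0.05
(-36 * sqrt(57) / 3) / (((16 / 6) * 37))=-9 * sqrt(57) / 74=-0.92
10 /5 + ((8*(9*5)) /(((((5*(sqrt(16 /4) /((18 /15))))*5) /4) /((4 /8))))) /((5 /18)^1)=8026 /125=64.21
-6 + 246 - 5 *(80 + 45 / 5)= -205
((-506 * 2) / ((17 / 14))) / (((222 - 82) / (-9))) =4554 / 85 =53.58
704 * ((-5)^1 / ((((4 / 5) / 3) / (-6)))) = 79200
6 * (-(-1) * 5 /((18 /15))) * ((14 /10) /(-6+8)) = 35 /2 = 17.50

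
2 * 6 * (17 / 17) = 12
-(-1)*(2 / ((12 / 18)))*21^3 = 27783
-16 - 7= -23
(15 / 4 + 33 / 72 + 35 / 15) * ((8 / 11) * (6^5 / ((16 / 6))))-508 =147016 / 11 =13365.09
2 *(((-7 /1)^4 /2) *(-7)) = -16807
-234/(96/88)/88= -39/16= -2.44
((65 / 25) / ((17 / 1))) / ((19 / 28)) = 364 / 1615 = 0.23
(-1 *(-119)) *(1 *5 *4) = 2380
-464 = -464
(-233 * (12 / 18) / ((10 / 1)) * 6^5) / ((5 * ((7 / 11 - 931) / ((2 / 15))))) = 2214432 / 639625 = 3.46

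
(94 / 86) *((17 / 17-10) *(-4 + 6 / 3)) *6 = 5076 / 43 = 118.05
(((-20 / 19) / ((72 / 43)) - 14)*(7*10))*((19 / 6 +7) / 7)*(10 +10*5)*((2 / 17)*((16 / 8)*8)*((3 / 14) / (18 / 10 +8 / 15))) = -244146400 / 15827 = -15425.94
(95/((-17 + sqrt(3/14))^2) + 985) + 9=45220 *sqrt(42)/16345849 + 16253159076/16345849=994.35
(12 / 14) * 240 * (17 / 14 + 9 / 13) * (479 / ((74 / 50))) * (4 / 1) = 11967336000 / 23569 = 507757.48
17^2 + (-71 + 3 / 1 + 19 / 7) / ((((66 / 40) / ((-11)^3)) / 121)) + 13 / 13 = 133824830 / 21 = 6372610.95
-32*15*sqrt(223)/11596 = -120*sqrt(223)/2899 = -0.62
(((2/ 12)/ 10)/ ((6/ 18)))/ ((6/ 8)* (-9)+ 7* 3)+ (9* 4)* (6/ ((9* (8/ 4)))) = 3421/ 285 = 12.00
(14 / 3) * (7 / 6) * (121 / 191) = 5929 / 1719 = 3.45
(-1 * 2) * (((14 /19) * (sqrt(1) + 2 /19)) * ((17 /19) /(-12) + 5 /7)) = -1.04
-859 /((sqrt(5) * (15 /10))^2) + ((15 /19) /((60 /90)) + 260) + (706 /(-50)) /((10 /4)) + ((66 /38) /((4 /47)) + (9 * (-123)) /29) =400231309 /2479500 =161.42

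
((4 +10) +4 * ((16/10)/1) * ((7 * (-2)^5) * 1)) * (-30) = 42588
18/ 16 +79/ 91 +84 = 62603/ 728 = 85.99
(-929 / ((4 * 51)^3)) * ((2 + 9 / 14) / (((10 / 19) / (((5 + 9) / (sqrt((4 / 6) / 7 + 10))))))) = -653087 * sqrt(1113) / 8999043840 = -0.00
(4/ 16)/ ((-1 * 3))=-1/ 12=-0.08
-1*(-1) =1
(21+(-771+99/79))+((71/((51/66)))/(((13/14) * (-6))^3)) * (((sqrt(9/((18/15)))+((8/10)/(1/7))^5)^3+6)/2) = -107880523405436565916813447099/2431195587158203125 - 158692169985565144159 * sqrt(30)/13130507812500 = -44439641326.15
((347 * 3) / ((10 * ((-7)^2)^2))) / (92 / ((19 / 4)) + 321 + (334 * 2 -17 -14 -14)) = 19779 / 439479040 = 0.00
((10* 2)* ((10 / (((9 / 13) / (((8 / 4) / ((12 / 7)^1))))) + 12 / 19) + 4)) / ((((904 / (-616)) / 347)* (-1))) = 5889401980 / 57969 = 101595.71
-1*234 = -234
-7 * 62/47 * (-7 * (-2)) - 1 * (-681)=25931/47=551.72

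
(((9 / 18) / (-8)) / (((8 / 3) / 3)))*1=-9 / 128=-0.07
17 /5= 3.40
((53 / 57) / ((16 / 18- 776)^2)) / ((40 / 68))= 24327 / 9246269440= 0.00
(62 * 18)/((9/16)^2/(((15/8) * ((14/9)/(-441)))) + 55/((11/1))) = -357120/13709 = -26.05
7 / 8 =0.88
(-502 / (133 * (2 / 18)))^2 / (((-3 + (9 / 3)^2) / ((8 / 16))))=1701027 / 17689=96.16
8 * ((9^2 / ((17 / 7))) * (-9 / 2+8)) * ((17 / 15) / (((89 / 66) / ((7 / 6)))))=407484 / 445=915.69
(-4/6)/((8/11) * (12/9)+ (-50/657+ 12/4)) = -4818/28139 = -0.17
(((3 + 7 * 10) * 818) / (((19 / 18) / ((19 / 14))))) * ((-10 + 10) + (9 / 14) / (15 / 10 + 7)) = 4836834 / 833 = 5806.52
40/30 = 4/3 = 1.33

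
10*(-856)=-8560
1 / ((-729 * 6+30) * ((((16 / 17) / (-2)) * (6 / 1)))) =17 / 208512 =0.00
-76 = -76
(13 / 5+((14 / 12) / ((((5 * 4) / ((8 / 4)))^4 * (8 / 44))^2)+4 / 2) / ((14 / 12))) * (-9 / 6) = -6.47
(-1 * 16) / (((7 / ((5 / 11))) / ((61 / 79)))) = -4880 / 6083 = -0.80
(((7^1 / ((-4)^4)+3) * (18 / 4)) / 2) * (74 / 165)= 3.05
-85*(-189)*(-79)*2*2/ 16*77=-97723395/ 4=-24430848.75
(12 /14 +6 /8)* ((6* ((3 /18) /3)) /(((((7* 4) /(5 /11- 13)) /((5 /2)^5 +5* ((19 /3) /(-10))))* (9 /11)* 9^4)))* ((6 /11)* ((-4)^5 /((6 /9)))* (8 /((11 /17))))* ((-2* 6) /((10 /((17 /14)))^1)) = -1929437984 /30255687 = -63.77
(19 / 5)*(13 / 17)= 247 / 85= 2.91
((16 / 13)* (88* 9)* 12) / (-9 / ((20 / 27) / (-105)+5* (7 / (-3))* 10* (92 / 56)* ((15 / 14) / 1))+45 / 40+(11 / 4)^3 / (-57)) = 971331305472 / 66760967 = 14549.39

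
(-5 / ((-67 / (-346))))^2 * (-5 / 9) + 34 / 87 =-433512622 / 1171629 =-370.01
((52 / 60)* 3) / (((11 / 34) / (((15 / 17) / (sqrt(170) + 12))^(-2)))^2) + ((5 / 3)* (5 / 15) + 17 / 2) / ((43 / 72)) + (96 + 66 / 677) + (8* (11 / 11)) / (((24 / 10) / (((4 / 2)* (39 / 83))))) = 6305891626112* sqrt(170) / 10209375 + 595986157835915208154 / 74004073790625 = 16106685.25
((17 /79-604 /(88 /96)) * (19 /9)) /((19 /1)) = -73.19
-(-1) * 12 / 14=6 / 7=0.86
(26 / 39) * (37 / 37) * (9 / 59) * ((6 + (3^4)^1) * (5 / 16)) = 1305 / 472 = 2.76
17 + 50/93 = 17.54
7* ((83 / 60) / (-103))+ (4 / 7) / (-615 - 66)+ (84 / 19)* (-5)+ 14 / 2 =-945347757 / 62193460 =-15.20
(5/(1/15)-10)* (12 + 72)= 5460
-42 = -42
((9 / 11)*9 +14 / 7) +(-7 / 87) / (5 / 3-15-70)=746827 / 79750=9.36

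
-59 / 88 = -0.67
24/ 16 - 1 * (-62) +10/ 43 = 5481/ 86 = 63.73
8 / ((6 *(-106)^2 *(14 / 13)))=13 / 117978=0.00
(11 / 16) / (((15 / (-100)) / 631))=-34705 / 12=-2892.08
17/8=2.12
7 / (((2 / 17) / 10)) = 595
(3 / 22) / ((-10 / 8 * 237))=-2 / 4345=-0.00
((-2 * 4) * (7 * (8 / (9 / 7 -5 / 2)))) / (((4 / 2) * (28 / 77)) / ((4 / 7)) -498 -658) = -0.32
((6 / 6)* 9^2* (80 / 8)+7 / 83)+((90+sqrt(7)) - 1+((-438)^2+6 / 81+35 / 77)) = sqrt(7)+4751322803 / 24651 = 192746.26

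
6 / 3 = 2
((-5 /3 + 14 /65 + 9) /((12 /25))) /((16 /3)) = 115 /39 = 2.95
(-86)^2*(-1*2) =-14792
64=64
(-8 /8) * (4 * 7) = -28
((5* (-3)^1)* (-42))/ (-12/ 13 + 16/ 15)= 4387.50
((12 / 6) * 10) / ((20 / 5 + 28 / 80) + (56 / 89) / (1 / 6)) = 35600 / 14463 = 2.46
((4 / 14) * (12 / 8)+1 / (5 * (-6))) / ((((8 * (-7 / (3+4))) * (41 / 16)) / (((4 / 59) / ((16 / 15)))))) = -83 / 67732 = -0.00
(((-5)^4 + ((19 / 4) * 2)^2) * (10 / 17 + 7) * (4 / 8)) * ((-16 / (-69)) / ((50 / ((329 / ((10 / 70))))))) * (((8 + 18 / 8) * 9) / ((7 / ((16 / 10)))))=29870230446 / 48875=611155.61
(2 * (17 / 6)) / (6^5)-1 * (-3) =70001 / 23328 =3.00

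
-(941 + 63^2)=-4910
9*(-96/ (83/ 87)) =-75168/ 83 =-905.64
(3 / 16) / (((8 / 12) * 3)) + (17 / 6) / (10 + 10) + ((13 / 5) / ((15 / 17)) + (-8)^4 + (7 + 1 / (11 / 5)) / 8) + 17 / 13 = 1407607891 / 343200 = 4101.42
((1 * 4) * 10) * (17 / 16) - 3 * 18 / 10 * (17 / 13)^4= 7628291 / 285610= 26.71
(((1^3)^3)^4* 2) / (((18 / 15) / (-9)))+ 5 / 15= -44 / 3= -14.67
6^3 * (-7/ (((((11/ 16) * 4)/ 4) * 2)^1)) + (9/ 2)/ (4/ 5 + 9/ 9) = -24137/ 22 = -1097.14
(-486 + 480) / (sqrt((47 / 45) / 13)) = -18*sqrt(3055) / 47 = -21.17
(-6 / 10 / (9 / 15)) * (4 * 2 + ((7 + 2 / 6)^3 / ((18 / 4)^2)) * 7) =-315640 / 2187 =-144.33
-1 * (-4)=4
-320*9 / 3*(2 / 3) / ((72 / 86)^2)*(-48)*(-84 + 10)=-87568640 / 27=-3243282.96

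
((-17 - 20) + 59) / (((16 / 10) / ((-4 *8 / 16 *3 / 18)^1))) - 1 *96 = -100.58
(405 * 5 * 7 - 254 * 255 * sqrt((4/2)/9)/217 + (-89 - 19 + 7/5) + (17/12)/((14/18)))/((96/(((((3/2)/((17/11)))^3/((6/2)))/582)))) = 2621845061/34159892480 - 845185 * sqrt(2)/1557289216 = 0.08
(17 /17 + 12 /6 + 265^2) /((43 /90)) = 6320520 /43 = 146988.84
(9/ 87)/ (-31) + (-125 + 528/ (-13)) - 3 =-1970647/ 11687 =-168.62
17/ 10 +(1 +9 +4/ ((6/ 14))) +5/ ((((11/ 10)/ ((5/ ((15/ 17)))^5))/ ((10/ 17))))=418167221/ 26730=15644.12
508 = 508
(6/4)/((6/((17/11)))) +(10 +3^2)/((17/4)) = 3633/748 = 4.86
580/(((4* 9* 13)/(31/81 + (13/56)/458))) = 115440445/243066096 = 0.47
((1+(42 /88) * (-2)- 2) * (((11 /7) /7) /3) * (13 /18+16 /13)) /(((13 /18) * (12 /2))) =-19651 /298116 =-0.07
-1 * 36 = -36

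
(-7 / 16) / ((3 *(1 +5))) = -7 / 288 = -0.02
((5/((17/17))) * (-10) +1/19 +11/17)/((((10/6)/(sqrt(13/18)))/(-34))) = 15924 * sqrt(26)/95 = 854.70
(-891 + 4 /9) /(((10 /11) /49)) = -864017 /18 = -48000.94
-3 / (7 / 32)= -96 / 7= -13.71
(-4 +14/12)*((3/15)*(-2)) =17/15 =1.13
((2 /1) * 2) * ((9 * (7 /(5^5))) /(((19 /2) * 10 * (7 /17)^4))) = 3006756 /101828125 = 0.03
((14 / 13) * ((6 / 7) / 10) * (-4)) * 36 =-864 / 65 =-13.29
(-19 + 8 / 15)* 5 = -277 / 3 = -92.33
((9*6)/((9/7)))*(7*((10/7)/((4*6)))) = 35/2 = 17.50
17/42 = 0.40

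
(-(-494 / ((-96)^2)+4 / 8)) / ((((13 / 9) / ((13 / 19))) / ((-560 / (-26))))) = -71995 / 15808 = -4.55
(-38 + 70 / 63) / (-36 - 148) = 83 / 414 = 0.20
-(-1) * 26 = 26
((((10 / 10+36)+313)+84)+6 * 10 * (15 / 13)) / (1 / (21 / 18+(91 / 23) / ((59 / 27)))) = 79292311 / 52923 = 1498.26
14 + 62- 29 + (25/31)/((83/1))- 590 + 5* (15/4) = -5395481/10292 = -524.24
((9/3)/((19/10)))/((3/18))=180/19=9.47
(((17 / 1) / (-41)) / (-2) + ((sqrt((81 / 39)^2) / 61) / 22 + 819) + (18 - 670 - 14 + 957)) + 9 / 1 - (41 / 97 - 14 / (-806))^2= 47043099861415748 / 42039731896591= 1119.02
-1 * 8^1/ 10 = -0.80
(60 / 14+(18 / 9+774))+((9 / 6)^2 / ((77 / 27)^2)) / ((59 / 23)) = 1091961007 / 1399244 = 780.39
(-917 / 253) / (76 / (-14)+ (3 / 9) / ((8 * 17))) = 2618952 / 3920741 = 0.67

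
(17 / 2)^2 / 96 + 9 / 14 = 3751 / 2688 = 1.40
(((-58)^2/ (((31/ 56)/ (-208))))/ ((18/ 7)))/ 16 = -8571472/ 279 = -30722.12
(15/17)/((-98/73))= -1095/1666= -0.66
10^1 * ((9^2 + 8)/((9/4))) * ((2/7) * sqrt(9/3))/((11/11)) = 7120 * sqrt(3)/63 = 195.75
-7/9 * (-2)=14/9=1.56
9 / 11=0.82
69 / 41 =1.68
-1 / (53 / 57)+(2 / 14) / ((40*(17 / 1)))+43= 10576773 / 252280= 41.92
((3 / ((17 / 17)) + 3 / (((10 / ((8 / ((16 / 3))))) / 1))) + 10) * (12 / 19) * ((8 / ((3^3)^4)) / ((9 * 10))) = 1076 / 757303425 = 0.00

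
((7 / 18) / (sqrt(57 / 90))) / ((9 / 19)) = 7 * sqrt(570) / 162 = 1.03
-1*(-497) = 497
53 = 53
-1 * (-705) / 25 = 28.20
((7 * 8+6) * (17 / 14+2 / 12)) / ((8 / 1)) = 899 / 84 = 10.70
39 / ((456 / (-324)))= -1053 / 38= -27.71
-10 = -10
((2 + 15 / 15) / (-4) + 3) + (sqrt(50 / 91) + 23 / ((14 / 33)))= 57.21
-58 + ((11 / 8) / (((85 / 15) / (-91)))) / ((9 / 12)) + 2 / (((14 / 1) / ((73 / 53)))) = -1100501 / 12614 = -87.24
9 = 9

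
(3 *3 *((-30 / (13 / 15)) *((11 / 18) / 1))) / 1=-2475 / 13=-190.38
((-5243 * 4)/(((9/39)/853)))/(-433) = 232558508/1299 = 179028.87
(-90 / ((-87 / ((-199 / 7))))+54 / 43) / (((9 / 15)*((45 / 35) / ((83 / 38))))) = -16997570 / 213237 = -79.71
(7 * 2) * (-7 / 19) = -98 / 19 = -5.16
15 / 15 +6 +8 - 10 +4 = 9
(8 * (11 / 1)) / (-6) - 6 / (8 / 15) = -311 / 12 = -25.92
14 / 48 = 7 / 24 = 0.29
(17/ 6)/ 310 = 17/ 1860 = 0.01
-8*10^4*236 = -18880000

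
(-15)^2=225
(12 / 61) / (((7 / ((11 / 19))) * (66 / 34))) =68 / 8113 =0.01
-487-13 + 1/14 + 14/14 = -6985/14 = -498.93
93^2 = 8649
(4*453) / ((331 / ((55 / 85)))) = 19932 / 5627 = 3.54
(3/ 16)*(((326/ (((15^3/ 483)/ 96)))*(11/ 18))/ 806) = 288673/ 453375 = 0.64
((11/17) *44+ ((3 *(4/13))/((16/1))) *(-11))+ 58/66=837667/29172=28.71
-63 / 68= -0.93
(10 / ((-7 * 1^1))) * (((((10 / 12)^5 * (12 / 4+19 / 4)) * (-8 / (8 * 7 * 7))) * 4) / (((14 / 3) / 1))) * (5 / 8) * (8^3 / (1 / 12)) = 298.87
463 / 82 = 5.65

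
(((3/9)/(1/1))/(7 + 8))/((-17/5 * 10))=-1/1530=-0.00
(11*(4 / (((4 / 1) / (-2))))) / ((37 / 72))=-1584 / 37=-42.81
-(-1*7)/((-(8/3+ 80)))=-21/248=-0.08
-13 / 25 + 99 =2462 / 25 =98.48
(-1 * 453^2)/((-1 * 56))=205209/56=3664.45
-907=-907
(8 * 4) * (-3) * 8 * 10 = -7680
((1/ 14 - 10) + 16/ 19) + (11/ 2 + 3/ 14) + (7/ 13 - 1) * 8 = -24429/ 3458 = -7.06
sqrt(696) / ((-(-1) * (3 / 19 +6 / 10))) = 95 * sqrt(174) / 36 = 34.81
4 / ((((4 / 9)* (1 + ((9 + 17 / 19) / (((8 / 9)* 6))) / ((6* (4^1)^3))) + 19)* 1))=87552 / 425647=0.21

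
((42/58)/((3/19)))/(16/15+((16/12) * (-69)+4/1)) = -1995/37816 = -0.05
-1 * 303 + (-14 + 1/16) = -5071/16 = -316.94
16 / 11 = 1.45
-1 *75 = -75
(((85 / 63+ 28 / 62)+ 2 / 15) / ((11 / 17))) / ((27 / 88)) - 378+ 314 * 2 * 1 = 68482382 / 263655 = 259.74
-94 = -94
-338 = -338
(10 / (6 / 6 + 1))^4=625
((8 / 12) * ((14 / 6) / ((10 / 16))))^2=6.19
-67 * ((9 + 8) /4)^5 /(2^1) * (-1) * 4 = 95130419 /512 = 185801.60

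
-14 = -14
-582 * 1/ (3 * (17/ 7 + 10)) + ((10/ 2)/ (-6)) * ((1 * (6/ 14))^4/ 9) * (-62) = -3220103/ 208887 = -15.42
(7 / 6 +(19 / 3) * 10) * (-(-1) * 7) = 903 / 2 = 451.50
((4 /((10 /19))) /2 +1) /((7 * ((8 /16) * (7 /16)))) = 768 /245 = 3.13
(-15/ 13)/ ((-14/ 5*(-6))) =-25/ 364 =-0.07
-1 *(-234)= 234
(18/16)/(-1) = -9/8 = -1.12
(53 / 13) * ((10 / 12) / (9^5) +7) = 131443339 / 4605822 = 28.54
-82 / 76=-41 / 38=-1.08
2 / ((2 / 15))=15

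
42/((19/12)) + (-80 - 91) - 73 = -4132/19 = -217.47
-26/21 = -1.24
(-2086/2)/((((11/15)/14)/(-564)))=123532920/11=11230265.45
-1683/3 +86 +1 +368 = -106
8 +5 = 13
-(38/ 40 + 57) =-1159/ 20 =-57.95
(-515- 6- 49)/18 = -95/3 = -31.67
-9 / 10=-0.90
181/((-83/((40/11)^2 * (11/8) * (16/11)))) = -579200/10043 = -57.67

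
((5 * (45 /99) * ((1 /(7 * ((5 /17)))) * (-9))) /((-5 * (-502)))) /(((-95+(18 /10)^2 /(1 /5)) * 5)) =153 /15229676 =0.00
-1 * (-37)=37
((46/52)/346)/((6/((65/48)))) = 115/199296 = 0.00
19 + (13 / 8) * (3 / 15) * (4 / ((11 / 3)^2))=23107 / 1210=19.10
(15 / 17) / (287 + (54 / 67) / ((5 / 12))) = 5025 / 1645481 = 0.00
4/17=0.24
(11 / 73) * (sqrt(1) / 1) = 11 / 73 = 0.15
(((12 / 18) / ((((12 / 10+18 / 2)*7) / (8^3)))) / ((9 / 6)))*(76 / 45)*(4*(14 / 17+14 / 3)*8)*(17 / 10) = 19922944 / 12393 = 1607.60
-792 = -792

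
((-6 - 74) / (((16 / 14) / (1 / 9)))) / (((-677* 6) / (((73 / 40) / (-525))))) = -73 / 10967400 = -0.00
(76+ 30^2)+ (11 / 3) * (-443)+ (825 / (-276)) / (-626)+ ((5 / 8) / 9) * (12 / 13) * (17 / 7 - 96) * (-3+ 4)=-10287727865 / 15722616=-654.33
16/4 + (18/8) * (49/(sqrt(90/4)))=4 + 147 * sqrt(10)/20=27.24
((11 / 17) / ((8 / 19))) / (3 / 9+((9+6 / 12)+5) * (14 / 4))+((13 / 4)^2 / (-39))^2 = 2483453 / 24009984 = 0.10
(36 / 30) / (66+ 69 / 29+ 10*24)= 58 / 14905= 0.00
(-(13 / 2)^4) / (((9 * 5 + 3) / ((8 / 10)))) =-28561 / 960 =-29.75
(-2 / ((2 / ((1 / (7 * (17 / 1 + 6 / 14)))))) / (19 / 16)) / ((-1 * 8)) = 1 / 1159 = 0.00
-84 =-84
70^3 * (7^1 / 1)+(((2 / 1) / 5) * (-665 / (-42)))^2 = 21609361 / 9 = 2401040.11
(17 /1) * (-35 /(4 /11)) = -6545 /4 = -1636.25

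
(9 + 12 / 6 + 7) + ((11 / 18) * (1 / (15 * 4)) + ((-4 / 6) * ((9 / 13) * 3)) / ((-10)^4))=3950954 / 219375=18.01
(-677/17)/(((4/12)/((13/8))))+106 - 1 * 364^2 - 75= -18041643/136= -132659.14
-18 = -18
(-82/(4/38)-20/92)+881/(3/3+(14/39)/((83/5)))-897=-61903440/76061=-813.87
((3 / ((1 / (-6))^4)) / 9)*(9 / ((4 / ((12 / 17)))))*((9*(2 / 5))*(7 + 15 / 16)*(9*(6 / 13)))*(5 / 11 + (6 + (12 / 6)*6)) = 18268107228 / 12155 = 1502929.43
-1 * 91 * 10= -910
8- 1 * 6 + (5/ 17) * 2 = 44/ 17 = 2.59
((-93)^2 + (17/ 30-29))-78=256277/ 30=8542.57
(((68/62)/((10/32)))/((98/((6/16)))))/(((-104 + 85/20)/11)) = -1496/1010135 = -0.00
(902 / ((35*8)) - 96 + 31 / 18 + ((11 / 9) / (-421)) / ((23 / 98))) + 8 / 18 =-1105668713 / 12200580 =-90.62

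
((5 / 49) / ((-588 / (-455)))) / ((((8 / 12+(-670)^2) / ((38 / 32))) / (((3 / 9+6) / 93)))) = 117325 / 8248021842816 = 0.00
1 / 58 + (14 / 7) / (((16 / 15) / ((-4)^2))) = 1741 / 58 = 30.02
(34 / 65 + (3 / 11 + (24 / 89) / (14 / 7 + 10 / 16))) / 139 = 400247 / 61916855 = 0.01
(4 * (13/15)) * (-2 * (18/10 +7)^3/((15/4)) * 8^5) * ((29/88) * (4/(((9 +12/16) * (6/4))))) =-941940015104/253125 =-3721244.50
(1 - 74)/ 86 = -73/ 86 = -0.85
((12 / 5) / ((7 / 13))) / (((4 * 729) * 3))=13 / 25515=0.00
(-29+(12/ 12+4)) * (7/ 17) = -9.88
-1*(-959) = 959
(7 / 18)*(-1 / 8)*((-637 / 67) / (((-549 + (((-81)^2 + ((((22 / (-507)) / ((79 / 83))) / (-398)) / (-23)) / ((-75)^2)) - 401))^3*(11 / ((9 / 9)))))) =543263381348037507678900259140380859375 / 2284145400744433069128068566872933131277665853333376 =0.00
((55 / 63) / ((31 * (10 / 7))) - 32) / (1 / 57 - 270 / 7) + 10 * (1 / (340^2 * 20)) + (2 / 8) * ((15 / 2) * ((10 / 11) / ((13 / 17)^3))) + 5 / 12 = 13476765020571791 / 2664485159679200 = 5.06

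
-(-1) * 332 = 332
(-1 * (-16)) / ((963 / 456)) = 2432 / 321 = 7.58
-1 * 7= -7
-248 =-248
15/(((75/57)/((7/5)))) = 399/25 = 15.96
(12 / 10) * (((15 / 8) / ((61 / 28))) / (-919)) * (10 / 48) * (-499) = 52395 / 448472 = 0.12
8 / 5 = 1.60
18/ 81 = 2/ 9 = 0.22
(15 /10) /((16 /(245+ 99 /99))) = 369 /16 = 23.06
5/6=0.83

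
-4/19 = -0.21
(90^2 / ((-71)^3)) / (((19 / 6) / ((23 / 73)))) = -1117800 / 496422557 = -0.00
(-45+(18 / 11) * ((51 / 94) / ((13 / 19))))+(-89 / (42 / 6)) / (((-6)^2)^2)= -2665262297 / 60972912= -43.71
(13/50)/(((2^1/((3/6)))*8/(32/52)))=1/200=0.00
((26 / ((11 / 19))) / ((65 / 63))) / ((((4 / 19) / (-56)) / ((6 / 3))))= -1273608 / 55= -23156.51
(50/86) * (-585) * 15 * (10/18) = -121875/43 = -2834.30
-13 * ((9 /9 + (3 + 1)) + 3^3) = -416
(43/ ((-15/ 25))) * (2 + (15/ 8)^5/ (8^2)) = -169.28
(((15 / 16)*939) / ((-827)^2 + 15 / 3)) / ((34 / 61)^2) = 17470095 / 4216681088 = 0.00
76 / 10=38 / 5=7.60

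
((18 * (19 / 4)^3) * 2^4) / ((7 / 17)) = 1049427 / 14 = 74959.07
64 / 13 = 4.92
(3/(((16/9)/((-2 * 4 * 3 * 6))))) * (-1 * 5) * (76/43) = 92340/43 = 2147.44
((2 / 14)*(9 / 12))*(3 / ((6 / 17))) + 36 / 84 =1.34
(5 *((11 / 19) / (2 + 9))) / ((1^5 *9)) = 5 / 171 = 0.03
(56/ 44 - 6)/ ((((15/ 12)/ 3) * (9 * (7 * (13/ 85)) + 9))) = -221/ 363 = -0.61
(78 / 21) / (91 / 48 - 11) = -1248 / 3059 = -0.41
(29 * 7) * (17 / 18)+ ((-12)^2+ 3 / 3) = 6061 / 18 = 336.72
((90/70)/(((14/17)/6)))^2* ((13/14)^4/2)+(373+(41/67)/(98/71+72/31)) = 405.78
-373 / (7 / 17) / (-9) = 6341 / 63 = 100.65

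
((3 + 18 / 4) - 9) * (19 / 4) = -57 / 8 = -7.12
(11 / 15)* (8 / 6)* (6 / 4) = 22 / 15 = 1.47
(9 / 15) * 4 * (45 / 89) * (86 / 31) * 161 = 1495368 / 2759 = 542.00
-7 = -7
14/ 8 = 7/ 4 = 1.75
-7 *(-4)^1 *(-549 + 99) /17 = -12600 /17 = -741.18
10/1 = 10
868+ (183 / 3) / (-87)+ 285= 100250 / 87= 1152.30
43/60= 0.72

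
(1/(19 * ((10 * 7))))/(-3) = -1/3990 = -0.00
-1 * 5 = -5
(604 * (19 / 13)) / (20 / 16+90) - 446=-2070366 / 4745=-436.33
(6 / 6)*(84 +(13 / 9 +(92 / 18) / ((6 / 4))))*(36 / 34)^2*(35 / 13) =1007580 / 3757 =268.19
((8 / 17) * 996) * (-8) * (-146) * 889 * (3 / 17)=24820766208 / 289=85885004.18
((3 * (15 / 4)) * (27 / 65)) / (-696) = -81 / 12064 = -0.01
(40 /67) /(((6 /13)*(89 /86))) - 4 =-2.75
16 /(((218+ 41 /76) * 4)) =304 /16609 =0.02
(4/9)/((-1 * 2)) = -2/9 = -0.22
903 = 903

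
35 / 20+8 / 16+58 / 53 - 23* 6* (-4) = 117733 / 212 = 555.34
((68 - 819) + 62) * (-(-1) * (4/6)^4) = -11024/81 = -136.10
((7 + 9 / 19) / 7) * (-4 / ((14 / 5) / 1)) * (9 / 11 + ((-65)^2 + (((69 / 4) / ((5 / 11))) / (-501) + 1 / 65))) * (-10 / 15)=286599515758 / 66699633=4296.87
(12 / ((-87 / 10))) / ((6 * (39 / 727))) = -14540 / 3393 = -4.29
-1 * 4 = -4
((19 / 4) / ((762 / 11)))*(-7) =-1463 / 3048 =-0.48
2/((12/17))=17/6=2.83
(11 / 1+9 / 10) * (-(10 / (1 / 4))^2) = -19040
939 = 939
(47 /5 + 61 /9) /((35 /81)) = 936 /25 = 37.44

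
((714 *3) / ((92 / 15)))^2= 258084225 / 2116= 121967.97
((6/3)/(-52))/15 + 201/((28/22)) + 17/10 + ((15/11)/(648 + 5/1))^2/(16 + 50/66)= 161477656397209/1011599919330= 159.63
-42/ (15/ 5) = -14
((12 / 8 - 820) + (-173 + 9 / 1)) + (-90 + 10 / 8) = -4285 / 4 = -1071.25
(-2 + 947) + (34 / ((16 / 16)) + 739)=1718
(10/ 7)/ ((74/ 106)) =530/ 259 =2.05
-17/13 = -1.31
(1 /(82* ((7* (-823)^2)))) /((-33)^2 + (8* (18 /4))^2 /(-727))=727 /307299844586322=0.00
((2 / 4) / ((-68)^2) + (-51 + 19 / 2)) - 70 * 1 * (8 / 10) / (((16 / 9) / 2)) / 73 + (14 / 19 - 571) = -7858139813 / 12826976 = -612.63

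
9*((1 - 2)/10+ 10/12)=33/5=6.60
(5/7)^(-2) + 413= 10374/25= 414.96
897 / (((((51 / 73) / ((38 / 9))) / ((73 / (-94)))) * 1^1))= -30274049 / 7191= -4209.99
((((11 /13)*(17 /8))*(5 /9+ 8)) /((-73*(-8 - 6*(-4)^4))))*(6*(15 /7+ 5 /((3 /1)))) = 10285 /3296826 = 0.00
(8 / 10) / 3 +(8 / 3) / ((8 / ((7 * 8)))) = 284 / 15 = 18.93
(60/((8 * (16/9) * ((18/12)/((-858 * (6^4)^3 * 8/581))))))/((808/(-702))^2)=-54595919015.20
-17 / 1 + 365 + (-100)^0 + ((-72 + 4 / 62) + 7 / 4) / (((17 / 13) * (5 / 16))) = 467059 / 2635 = 177.25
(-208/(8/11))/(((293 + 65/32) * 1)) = -0.97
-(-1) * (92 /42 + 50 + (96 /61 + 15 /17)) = 1190039 /21777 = 54.65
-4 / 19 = -0.21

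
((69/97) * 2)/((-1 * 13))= -138/1261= -0.11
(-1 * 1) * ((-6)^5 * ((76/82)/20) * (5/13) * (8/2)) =295488/533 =554.39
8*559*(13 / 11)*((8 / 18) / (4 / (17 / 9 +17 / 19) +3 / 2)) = 55345472 / 69201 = 799.78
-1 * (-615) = 615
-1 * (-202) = 202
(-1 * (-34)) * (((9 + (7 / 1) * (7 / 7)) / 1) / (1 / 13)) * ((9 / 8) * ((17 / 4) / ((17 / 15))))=29835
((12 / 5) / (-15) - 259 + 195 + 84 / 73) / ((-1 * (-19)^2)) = 114992 / 658825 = 0.17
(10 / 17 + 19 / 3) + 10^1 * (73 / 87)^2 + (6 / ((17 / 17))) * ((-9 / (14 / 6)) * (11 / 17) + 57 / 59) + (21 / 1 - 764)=-39230239730 / 53141949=-738.22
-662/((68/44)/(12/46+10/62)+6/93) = -67948342/382373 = -177.70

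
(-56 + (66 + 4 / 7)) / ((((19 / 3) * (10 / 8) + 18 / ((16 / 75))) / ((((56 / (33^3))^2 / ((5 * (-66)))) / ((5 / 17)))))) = -2254336 / 786665426617125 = -0.00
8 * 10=80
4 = 4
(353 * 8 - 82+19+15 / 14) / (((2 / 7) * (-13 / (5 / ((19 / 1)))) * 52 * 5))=-38669 / 51376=-0.75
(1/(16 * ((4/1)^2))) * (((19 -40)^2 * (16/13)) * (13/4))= 441/64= 6.89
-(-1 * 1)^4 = -1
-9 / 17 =-0.53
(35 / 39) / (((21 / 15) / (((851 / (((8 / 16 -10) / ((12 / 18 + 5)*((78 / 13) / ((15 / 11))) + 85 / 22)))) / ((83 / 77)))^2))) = 246509298847357 / 67147083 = 3671184.03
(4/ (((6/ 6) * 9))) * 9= 4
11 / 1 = 11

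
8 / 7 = 1.14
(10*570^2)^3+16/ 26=445853814237000000008/ 13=34296447249000000000.62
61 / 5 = 12.20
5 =5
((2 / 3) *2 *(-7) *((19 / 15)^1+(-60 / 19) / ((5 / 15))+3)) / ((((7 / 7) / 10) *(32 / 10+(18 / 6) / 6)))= 831040 / 6327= 131.35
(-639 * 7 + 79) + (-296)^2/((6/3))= 39414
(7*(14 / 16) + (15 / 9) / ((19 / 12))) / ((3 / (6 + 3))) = 3273 / 152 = 21.53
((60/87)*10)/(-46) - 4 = -2768/667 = -4.15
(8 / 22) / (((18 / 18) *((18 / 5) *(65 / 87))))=58 / 429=0.14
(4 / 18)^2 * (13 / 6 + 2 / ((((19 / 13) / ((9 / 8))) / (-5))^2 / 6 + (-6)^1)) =67610374 / 747042507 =0.09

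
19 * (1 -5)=-76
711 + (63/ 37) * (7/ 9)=712.32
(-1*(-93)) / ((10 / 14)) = 651 / 5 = 130.20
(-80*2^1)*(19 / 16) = -190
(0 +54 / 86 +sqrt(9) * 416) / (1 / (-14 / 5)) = -3496.16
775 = 775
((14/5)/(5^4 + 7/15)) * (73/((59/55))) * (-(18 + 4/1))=-1854930/276769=-6.70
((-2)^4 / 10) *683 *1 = 5464 / 5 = 1092.80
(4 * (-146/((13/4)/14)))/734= -16352/4771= -3.43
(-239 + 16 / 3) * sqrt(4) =-1402 / 3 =-467.33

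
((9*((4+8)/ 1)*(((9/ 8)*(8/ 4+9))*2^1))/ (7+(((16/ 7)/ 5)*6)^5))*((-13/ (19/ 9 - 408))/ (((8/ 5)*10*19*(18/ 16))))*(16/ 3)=374375925000/ 45495648359239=0.01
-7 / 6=-1.17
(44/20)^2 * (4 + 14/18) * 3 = 5203/75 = 69.37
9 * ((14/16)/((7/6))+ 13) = 495/4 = 123.75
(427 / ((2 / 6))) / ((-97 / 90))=-115290 / 97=-1188.56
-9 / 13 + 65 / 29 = 584 / 377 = 1.55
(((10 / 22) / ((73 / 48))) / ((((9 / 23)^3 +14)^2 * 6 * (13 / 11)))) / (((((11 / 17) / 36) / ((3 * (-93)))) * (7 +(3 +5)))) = -67404885266592 / 305486045106671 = -0.22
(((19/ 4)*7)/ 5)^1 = 133/ 20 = 6.65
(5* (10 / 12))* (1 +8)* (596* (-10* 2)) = -447000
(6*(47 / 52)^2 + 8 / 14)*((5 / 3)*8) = 72.97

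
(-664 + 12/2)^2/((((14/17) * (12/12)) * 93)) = 525742/93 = 5653.14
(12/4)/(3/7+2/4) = 42/13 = 3.23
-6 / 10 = -3 / 5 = -0.60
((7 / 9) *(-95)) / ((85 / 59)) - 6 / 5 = -40153 / 765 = -52.49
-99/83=-1.19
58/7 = 8.29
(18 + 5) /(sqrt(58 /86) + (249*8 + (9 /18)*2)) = 1971077 /170798078 - 23*sqrt(1247) /170798078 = 0.01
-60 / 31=-1.94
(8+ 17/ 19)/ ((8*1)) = 169/ 152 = 1.11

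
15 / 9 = 5 / 3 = 1.67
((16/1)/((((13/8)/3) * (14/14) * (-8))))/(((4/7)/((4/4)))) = -84/13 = -6.46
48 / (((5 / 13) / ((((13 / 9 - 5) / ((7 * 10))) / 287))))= -0.02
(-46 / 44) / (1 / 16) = -184 / 11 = -16.73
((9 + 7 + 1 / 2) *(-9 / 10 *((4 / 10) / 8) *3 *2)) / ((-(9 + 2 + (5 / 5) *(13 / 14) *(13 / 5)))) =2079 / 6260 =0.33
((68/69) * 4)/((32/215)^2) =785825/4416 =177.95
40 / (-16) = -2.50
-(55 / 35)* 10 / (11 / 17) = -170 / 7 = -24.29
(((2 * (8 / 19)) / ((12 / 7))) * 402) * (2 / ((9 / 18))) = 15008 / 19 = 789.89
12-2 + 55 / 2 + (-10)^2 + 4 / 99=27233 / 198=137.54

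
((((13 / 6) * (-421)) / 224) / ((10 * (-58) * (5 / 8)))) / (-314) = -5473 / 152980800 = -0.00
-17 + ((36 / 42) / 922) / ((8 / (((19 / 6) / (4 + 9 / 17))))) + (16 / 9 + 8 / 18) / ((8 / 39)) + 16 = 117283057 / 11926992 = 9.83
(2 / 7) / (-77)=-2 / 539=-0.00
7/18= 0.39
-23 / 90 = -0.26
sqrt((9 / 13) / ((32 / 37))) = 3 * sqrt(962) / 104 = 0.89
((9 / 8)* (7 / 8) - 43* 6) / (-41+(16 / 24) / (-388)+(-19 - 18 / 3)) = 4786659 / 1229216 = 3.89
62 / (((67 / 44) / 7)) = 19096 / 67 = 285.01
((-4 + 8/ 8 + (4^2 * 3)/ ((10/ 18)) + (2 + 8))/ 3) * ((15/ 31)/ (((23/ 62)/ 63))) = 58842/ 23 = 2558.35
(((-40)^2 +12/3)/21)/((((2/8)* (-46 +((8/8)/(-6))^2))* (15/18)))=-461952/57925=-7.98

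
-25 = -25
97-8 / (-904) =10962 / 113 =97.01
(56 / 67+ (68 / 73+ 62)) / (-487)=-0.13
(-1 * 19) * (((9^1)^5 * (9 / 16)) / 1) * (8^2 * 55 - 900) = -6613783245 / 4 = -1653445811.25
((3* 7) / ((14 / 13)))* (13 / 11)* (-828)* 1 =-209898 / 11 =-19081.64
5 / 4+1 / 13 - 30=-1491 / 52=-28.67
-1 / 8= -0.12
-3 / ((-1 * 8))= 3 / 8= 0.38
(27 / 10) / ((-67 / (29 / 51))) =-261 / 11390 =-0.02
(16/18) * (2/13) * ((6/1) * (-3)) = -32/13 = -2.46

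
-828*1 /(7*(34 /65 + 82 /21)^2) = -55098225 /9132484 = -6.03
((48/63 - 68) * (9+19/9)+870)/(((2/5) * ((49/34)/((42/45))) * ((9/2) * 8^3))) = 197455/2286144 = 0.09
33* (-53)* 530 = -926970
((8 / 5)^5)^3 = 35184372088832 / 30517578125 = 1152.92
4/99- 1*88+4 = -8312/99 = -83.96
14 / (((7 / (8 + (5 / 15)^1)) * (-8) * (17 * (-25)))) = 1 / 204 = 0.00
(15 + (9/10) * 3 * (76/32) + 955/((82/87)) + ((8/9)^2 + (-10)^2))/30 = 301662193/7970400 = 37.85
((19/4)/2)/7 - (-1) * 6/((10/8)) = 1439/280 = 5.14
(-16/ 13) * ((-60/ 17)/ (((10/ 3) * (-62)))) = -144/ 6851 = -0.02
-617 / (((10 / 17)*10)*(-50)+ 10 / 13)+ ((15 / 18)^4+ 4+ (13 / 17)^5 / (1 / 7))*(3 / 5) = 39042601991177 / 6627551710320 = 5.89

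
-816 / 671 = -1.22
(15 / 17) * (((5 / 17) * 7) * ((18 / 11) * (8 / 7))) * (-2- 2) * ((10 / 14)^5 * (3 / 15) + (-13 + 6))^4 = -8101837000669851235123200 / 253659614560108551179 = -31939.80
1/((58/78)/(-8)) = -312/29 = -10.76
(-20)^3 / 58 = -4000 / 29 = -137.93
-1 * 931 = -931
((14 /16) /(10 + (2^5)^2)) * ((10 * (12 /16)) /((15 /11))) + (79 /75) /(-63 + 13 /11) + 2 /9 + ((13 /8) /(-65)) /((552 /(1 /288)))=26653891769 /127021824000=0.21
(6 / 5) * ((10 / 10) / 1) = 6 / 5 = 1.20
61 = 61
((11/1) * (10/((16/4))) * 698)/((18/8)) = 76780/9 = 8531.11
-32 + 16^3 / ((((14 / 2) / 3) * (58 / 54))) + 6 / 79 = 25698338 / 16037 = 1602.44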